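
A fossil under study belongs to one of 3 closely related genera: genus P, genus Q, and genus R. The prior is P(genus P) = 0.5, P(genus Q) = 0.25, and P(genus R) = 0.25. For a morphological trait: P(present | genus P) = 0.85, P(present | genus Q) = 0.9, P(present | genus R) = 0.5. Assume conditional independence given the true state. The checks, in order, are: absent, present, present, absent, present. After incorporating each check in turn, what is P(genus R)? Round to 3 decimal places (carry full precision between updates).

After 'absent': normaliser = 0.15·0.5000 + 0.1·0.2500 + 0.5·0.2500; P(genus P) ≈ 0.3333, P(genus Q) ≈ 0.1111, P(genus R) ≈ 0.5556
After 'present': normaliser = 0.85·0.3333 + 0.9·0.1111 + 0.5·0.5556; P(genus P) ≈ 0.4286, P(genus Q) ≈ 0.1513, P(genus R) ≈ 0.4202
After 'present': normaliser = 0.85·0.4286 + 0.9·0.1513 + 0.5·0.4202; P(genus P) ≈ 0.5127, P(genus Q) ≈ 0.1916, P(genus R) ≈ 0.2957
After 'absent': normaliser = 0.15·0.5127 + 0.1·0.1916 + 0.5·0.2957; P(genus P) ≈ 0.3153, P(genus Q) ≈ 0.0786, P(genus R) ≈ 0.6061
After 'present': normaliser = 0.85·0.3153 + 0.9·0.0786 + 0.5·0.6061; P(genus P) ≈ 0.4176, P(genus Q) ≈ 0.1102, P(genus R) ≈ 0.4722

0.472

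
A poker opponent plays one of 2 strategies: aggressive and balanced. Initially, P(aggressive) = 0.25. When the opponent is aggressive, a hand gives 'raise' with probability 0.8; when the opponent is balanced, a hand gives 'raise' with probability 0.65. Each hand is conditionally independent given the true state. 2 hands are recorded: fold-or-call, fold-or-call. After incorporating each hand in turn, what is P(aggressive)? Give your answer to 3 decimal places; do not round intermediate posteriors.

After 'fold-or-call': P(aggressive) = 0.2·0.2500 / (0.2·0.2500 + 0.35·0.7500) ≈ 0.1600
After 'fold-or-call': P(aggressive) = 0.2·0.1600 / (0.2·0.1600 + 0.35·0.8400) ≈ 0.0982

0.098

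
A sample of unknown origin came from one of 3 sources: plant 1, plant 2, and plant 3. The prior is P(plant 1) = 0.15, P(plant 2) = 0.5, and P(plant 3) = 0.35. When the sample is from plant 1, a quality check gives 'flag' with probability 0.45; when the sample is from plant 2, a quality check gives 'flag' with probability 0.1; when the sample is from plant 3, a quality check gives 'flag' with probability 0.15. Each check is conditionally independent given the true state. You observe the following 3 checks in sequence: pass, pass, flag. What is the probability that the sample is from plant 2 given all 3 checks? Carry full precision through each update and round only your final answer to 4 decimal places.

After 'pass': normaliser = 0.55·0.1500 + 0.9·0.5000 + 0.85·0.3500; P(plant 1) ≈ 0.0994, P(plant 2) ≈ 0.5422, P(plant 3) ≈ 0.3584
After 'pass': normaliser = 0.55·0.0994 + 0.9·0.5422 + 0.85·0.3584; P(plant 1) ≈ 0.0645, P(plant 2) ≈ 0.5759, P(plant 3) ≈ 0.3596
After 'flag': normaliser = 0.45·0.0645 + 0.1·0.5759 + 0.15·0.3596; P(plant 1) ≈ 0.2066, P(plant 2) ≈ 0.4097, P(plant 3) ≈ 0.3837

0.4097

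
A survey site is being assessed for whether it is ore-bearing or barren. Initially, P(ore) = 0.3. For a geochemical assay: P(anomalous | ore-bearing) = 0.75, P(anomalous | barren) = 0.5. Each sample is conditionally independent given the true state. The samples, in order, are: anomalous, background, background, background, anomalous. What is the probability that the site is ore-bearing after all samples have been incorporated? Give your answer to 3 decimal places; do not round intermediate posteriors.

0.108

After 'anomalous': P(ore) = 0.75·0.3000 / (0.75·0.3000 + 0.5·0.7000) ≈ 0.3913
After 'background': P(ore) = 0.25·0.3913 / (0.25·0.3913 + 0.5·0.6087) ≈ 0.2432
After 'background': P(ore) = 0.25·0.2432 / (0.25·0.2432 + 0.5·0.7568) ≈ 0.1385
After 'background': P(ore) = 0.25·0.1385 / (0.25·0.1385 + 0.5·0.8615) ≈ 0.0744
After 'anomalous': P(ore) = 0.75·0.0744 / (0.75·0.0744 + 0.5·0.9256) ≈ 0.1076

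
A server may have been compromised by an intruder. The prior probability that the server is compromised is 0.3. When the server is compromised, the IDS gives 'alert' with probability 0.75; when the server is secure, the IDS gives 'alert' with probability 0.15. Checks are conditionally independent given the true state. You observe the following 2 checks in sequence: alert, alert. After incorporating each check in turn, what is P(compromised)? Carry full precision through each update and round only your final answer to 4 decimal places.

After 'alert': P(compromised) = 0.75·0.3000 / (0.75·0.3000 + 0.15·0.7000) ≈ 0.6818
After 'alert': P(compromised) = 0.75·0.6818 / (0.75·0.6818 + 0.15·0.3182) ≈ 0.9146

0.9146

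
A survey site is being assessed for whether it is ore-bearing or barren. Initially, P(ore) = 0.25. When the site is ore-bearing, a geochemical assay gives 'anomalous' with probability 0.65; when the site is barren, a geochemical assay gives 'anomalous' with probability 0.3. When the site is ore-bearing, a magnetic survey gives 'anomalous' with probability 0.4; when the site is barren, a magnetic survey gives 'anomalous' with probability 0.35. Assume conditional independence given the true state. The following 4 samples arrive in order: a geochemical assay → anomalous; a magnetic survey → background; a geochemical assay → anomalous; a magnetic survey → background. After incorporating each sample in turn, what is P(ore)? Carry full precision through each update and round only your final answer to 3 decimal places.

After a geochemical assay='anomalous': P(ore) = 0.65·0.2500 / (0.65·0.2500 + 0.3·0.7500) ≈ 0.4194
After a magnetic survey='background': P(ore) = 0.6·0.4194 / (0.6·0.4194 + 0.65·0.5806) ≈ 0.4000
After a geochemical assay='anomalous': P(ore) = 0.65·0.4000 / (0.65·0.4000 + 0.3·0.6000) ≈ 0.5909
After a magnetic survey='background': P(ore) = 0.6·0.5909 / (0.6·0.5909 + 0.65·0.4091) ≈ 0.5714

0.571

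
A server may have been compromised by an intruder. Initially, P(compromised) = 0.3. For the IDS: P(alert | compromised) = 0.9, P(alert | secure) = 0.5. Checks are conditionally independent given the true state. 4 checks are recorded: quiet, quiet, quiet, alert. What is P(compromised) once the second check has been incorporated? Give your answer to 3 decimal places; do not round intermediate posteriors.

After 'quiet': P(compromised) = 0.1·0.3000 / (0.1·0.3000 + 0.5·0.7000) ≈ 0.0789
After 'quiet': P(compromised) = 0.1·0.0789 / (0.1·0.0789 + 0.5·0.9211) ≈ 0.0169

0.017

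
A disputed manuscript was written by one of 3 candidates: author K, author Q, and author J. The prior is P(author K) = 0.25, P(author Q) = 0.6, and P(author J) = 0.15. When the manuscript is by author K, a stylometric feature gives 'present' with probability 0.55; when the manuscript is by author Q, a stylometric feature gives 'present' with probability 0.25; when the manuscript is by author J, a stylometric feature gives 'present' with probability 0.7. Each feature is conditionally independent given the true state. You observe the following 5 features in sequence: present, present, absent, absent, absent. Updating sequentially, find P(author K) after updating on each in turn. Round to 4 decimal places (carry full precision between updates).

Each posterior becomes the prior for the next update.
After 'present': normaliser = 0.55·0.2500 + 0.25·0.6000 + 0.7·0.1500; P(author K) ≈ 0.3503, P(author Q) ≈ 0.3822, P(author J) ≈ 0.2675
After 'present': normaliser = 0.55·0.3503 + 0.25·0.3822 + 0.7·0.2675; P(author K) ≈ 0.4052, P(author Q) ≈ 0.2009, P(author J) ≈ 0.3938
After 'absent': normaliser = 0.45·0.4052 + 0.75·0.2009 + 0.3·0.3938; P(author K) ≈ 0.4041, P(author Q) ≈ 0.3340, P(author J) ≈ 0.2619
After 'absent': normaliser = 0.45·0.4041 + 0.75·0.3340 + 0.3·0.2619; P(author K) ≈ 0.3560, P(author Q) ≈ 0.4903, P(author J) ≈ 0.1538
After 'absent': normaliser = 0.45·0.3560 + 0.75·0.4903 + 0.3·0.1538; P(author K) ≈ 0.2790, P(author Q) ≈ 0.6406, P(author J) ≈ 0.0804

0.2790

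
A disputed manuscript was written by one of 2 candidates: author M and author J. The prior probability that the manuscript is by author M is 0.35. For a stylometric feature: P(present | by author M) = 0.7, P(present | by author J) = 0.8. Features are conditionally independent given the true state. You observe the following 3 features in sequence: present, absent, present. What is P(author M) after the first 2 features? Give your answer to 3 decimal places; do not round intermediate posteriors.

0.414

After 'present': P(author M) = 0.7·0.3500 / (0.7·0.3500 + 0.8·0.6500) ≈ 0.3203
After 'absent': P(author M) = 0.3·0.3203 / (0.3·0.3203 + 0.2·0.6797) ≈ 0.4141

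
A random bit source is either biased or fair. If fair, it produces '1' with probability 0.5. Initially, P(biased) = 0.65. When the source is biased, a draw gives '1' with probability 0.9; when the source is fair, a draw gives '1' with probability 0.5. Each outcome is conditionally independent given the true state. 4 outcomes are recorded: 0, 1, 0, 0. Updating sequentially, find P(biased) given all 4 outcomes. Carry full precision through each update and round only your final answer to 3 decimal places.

0.026

Each posterior becomes the prior for the next update.
After '0': P(biased) = 0.1·0.6500 / (0.1·0.6500 + 0.5·0.3500) ≈ 0.2708
After '1': P(biased) = 0.9·0.2708 / (0.9·0.2708 + 0.5·0.7292) ≈ 0.4007
After '0': P(biased) = 0.1·0.4007 / (0.1·0.4007 + 0.5·0.5993) ≈ 0.1179
After '0': P(biased) = 0.1·0.1179 / (0.1·0.1179 + 0.5·0.8821) ≈ 0.0260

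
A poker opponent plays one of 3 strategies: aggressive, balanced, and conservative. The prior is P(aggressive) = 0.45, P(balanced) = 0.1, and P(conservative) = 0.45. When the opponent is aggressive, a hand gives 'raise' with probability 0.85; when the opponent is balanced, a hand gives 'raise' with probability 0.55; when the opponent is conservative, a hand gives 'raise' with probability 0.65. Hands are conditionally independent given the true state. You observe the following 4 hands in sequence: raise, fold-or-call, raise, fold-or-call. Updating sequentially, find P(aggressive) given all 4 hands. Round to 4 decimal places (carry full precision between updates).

After 'raise': normaliser = 0.85·0.4500 + 0.55·0.1000 + 0.65·0.4500; P(aggressive) ≈ 0.5240, P(balanced) ≈ 0.0753, P(conservative) ≈ 0.4007
After 'fold-or-call': normaliser = 0.15·0.5240 + 0.45·0.0753 + 0.35·0.4007; P(aggressive) ≈ 0.3110, P(balanced) ≈ 0.1341, P(conservative) ≈ 0.5549
After 'raise': normaliser = 0.85·0.3110 + 0.55·0.1341 + 0.65·0.5549; P(aggressive) ≈ 0.3783, P(balanced) ≈ 0.1056, P(conservative) ≈ 0.5161
After 'fold-or-call': normaliser = 0.15·0.3783 + 0.45·0.1056 + 0.35·0.5161; P(aggressive) ≈ 0.1992, P(balanced) ≈ 0.1668, P(conservative) ≈ 0.6341

0.1992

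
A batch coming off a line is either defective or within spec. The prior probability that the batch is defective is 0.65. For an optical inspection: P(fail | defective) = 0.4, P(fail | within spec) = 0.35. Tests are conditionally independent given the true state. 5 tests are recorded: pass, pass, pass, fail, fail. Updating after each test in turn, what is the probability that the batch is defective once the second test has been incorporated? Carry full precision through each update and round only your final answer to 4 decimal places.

Apply Bayes' rule sequentially, carrying P(defective) forward.
After 'pass': P(defective) = 0.6·0.6500 / (0.6·0.6500 + 0.65·0.3500) ≈ 0.6316
After 'pass': P(defective) = 0.6·0.6316 / (0.6·0.6316 + 0.65·0.3684) ≈ 0.6128

0.6128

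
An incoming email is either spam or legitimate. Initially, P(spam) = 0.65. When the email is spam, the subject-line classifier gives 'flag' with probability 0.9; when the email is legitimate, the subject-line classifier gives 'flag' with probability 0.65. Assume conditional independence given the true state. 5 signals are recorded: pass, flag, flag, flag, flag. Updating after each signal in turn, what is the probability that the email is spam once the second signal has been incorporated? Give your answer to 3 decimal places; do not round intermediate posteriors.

After 'pass': P(spam) = 0.1·0.6500 / (0.1·0.6500 + 0.35·0.3500) ≈ 0.3467
After 'flag': P(spam) = 0.9·0.3467 / (0.9·0.3467 + 0.65·0.6533) ≈ 0.4235

0.424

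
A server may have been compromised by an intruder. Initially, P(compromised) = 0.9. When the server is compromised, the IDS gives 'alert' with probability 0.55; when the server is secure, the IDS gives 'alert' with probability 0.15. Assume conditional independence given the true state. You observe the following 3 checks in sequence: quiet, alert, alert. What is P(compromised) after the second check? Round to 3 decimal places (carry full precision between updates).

After 'quiet': P(compromised) = 0.45·0.9000 / (0.45·0.9000 + 0.85·0.1000) ≈ 0.8265
After 'alert': P(compromised) = 0.55·0.8265 / (0.55·0.8265 + 0.15·0.1735) ≈ 0.9459

0.946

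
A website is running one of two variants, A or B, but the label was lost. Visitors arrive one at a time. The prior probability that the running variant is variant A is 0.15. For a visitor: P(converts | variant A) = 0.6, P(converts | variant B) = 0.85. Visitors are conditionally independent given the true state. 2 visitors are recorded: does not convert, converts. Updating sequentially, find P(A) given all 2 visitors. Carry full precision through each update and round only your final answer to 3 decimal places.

After 'does not convert': P(A) = 0.4·0.1500 / (0.4·0.1500 + 0.15·0.8500) ≈ 0.3200
After 'converts': P(A) = 0.6·0.3200 / (0.6·0.3200 + 0.85·0.6800) ≈ 0.2494

0.249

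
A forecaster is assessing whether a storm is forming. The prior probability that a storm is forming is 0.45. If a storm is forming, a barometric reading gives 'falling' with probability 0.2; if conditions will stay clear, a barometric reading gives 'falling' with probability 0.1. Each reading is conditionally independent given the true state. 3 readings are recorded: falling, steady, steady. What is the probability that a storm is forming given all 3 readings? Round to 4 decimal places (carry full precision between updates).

Apply Bayes' rule sequentially, carrying P(storm) forward.
After 'falling': P(storm) = 0.2·0.4500 / (0.2·0.4500 + 0.1·0.5500) ≈ 0.6207
After 'steady': P(storm) = 0.8·0.6207 / (0.8·0.6207 + 0.9·0.3793) ≈ 0.5926
After 'steady': P(storm) = 0.8·0.5926 / (0.8·0.5926 + 0.9·0.4074) ≈ 0.5639

0.5639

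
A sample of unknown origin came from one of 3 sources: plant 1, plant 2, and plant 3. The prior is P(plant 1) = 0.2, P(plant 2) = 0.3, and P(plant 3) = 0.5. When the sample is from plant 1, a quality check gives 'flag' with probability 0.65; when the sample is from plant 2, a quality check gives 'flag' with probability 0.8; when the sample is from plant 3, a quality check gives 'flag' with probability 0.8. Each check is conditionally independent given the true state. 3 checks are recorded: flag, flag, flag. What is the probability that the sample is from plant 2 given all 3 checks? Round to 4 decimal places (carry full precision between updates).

0.3307

Each posterior becomes the prior for the next update.
After 'flag': normaliser = 0.65·0.2000 + 0.8·0.3000 + 0.8·0.5000; P(plant 1) ≈ 0.1688, P(plant 2) ≈ 0.3117, P(plant 3) ≈ 0.5195
After 'flag': normaliser = 0.65·0.1688 + 0.8·0.3117 + 0.8·0.5195; P(plant 1) ≈ 0.1417, P(plant 2) ≈ 0.3219, P(plant 3) ≈ 0.5365
After 'flag': normaliser = 0.65·0.1417 + 0.8·0.3219 + 0.8·0.5365; P(plant 1) ≈ 0.1182, P(plant 2) ≈ 0.3307, P(plant 3) ≈ 0.5511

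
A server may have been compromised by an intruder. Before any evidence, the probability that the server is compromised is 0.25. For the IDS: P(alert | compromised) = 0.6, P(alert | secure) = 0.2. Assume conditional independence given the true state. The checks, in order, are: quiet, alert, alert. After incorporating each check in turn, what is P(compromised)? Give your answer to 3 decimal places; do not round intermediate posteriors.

0.600

After 'quiet': P(compromised) = 0.4·0.2500 / (0.4·0.2500 + 0.8·0.7500) ≈ 0.1429
After 'alert': P(compromised) = 0.6·0.1429 / (0.6·0.1429 + 0.2·0.8571) ≈ 0.3333
After 'alert': P(compromised) = 0.6·0.3333 / (0.6·0.3333 + 0.2·0.6667) ≈ 0.6000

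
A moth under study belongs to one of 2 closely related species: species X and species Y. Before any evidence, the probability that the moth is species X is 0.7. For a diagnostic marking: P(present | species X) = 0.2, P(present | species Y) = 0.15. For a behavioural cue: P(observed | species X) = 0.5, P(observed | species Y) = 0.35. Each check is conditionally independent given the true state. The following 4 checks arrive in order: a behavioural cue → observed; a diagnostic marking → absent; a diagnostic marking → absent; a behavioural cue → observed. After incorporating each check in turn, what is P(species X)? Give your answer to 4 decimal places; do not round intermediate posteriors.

0.8084

Apply Bayes' rule sequentially, carrying P(species X) forward.
After a behavioural cue='observed': P(species X) = 0.5·0.7000 / (0.5·0.7000 + 0.35·0.3000) ≈ 0.7692
After a diagnostic marking='absent': P(species X) = 0.8·0.7692 / (0.8·0.7692 + 0.85·0.2308) ≈ 0.7583
After a diagnostic marking='absent': P(species X) = 0.8·0.7583 / (0.8·0.7583 + 0.85·0.2417) ≈ 0.7470
After a behavioural cue='observed': P(species X) = 0.5·0.7470 / (0.5·0.7470 + 0.35·0.2530) ≈ 0.8084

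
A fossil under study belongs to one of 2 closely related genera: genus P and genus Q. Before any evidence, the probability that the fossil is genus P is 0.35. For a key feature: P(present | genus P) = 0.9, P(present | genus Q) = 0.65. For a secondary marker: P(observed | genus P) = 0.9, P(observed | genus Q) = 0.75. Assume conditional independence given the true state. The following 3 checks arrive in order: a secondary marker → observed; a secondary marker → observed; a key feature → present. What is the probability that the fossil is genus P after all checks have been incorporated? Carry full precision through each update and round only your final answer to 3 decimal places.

0.518

After a secondary marker='observed': P(genus P) = 0.9·0.3500 / (0.9·0.3500 + 0.75·0.6500) ≈ 0.3925
After a secondary marker='observed': P(genus P) = 0.9·0.3925 / (0.9·0.3925 + 0.75·0.6075) ≈ 0.4367
After a key feature='present': P(genus P) = 0.9·0.4367 / (0.9·0.4367 + 0.65·0.5633) ≈ 0.5177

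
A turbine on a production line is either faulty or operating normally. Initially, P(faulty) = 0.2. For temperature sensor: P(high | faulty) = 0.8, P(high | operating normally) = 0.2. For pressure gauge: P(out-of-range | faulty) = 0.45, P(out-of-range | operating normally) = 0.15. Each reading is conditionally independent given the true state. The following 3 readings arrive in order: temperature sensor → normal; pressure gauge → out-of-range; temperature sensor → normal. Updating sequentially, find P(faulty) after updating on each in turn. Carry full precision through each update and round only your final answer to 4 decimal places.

0.0448

Apply Bayes' rule sequentially, carrying P(faulty) forward.
After temperature sensor='normal': P(faulty) = 0.2·0.2000 / (0.2·0.2000 + 0.8·0.8000) ≈ 0.0588
After pressure gauge='out-of-range': P(faulty) = 0.45·0.0588 / (0.45·0.0588 + 0.15·0.9412) ≈ 0.1579
After temperature sensor='normal': P(faulty) = 0.2·0.1579 / (0.2·0.1579 + 0.8·0.8421) ≈ 0.0448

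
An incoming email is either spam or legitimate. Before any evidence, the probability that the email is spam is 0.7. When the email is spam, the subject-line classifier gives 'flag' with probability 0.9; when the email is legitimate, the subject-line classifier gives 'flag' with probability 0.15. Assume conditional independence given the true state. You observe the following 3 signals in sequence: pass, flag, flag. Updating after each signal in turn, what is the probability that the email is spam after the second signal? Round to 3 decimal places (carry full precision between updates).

After 'pass': P(spam) = 0.1·0.7000 / (0.1·0.7000 + 0.85·0.3000) ≈ 0.2154
After 'flag': P(spam) = 0.9·0.2154 / (0.9·0.2154 + 0.15·0.7846) ≈ 0.6222

0.622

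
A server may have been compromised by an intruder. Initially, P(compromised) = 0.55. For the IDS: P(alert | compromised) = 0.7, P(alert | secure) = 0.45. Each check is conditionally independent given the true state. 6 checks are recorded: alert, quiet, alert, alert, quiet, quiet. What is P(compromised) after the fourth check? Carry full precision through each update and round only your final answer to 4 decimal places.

0.7150

After 'alert': P(compromised) = 0.7·0.5500 / (0.7·0.5500 + 0.45·0.4500) ≈ 0.6553
After 'quiet': P(compromised) = 0.3·0.6553 / (0.3·0.6553 + 0.55·0.3447) ≈ 0.5091
After 'alert': P(compromised) = 0.7·0.5091 / (0.7·0.5091 + 0.45·0.4909) ≈ 0.6173
After 'alert': P(compromised) = 0.7·0.6173 / (0.7·0.6173 + 0.45·0.3827) ≈ 0.7150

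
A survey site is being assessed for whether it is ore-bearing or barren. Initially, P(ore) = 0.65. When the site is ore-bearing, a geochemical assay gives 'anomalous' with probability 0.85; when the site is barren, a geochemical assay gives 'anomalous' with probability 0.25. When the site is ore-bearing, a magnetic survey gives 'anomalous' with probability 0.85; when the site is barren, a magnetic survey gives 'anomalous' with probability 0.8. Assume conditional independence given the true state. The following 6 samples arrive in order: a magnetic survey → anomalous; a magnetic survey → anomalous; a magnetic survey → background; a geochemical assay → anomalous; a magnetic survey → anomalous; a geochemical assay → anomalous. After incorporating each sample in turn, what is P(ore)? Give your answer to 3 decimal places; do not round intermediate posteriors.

Apply Bayes' rule sequentially, carrying P(ore) forward.
After a magnetic survey='anomalous': P(ore) = 0.85·0.6500 / (0.85·0.6500 + 0.8·0.3500) ≈ 0.6637
After a magnetic survey='anomalous': P(ore) = 0.85·0.6637 / (0.85·0.6637 + 0.8·0.3363) ≈ 0.6771
After a magnetic survey='background': P(ore) = 0.15·0.6771 / (0.15·0.6771 + 0.2·0.3229) ≈ 0.6113
After a geochemical assay='anomalous': P(ore) = 0.85·0.6113 / (0.85·0.6113 + 0.25·0.3887) ≈ 0.8424
After a magnetic survey='anomalous': P(ore) = 0.85·0.8424 / (0.85·0.8424 + 0.8·0.1576) ≈ 0.8503
After a geochemical assay='anomalous': P(ore) = 0.85·0.8503 / (0.85·0.8503 + 0.25·0.1497) ≈ 0.9508

0.951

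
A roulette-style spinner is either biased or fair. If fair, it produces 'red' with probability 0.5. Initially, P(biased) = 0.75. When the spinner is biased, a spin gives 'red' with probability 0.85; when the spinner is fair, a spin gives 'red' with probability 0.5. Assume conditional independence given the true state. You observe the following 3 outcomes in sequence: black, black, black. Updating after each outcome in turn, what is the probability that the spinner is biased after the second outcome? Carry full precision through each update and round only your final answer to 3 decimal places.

After 'black': P(biased) = 0.15·0.7500 / (0.15·0.7500 + 0.5·0.2500) ≈ 0.4737
After 'black': P(biased) = 0.15·0.4737 / (0.15·0.4737 + 0.5·0.5263) ≈ 0.2126

0.213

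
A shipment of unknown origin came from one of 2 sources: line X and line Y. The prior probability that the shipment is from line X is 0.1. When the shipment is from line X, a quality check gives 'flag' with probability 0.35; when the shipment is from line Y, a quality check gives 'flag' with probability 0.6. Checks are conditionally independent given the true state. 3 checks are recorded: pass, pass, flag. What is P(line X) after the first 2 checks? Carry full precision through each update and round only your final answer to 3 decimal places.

0.227

Each posterior becomes the prior for the next update.
After 'pass': P(line X) = 0.65·0.1000 / (0.65·0.1000 + 0.4·0.9000) ≈ 0.1529
After 'pass': P(line X) = 0.65·0.1529 / (0.65·0.1529 + 0.4·0.8471) ≈ 0.2268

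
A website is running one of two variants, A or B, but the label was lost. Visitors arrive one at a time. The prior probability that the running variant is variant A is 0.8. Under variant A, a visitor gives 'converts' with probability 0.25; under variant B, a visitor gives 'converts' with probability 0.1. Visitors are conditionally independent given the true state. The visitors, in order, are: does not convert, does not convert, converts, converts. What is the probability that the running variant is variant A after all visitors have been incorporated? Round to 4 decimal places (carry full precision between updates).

0.9455

After 'does not convert': P(A) = 0.75·0.8000 / (0.75·0.8000 + 0.9·0.2000) ≈ 0.7692
After 'does not convert': P(A) = 0.75·0.7692 / (0.75·0.7692 + 0.9·0.2308) ≈ 0.7353
After 'converts': P(A) = 0.25·0.7353 / (0.25·0.7353 + 0.1·0.2647) ≈ 0.8741
After 'converts': P(A) = 0.25·0.8741 / (0.25·0.8741 + 0.1·0.1259) ≈ 0.9455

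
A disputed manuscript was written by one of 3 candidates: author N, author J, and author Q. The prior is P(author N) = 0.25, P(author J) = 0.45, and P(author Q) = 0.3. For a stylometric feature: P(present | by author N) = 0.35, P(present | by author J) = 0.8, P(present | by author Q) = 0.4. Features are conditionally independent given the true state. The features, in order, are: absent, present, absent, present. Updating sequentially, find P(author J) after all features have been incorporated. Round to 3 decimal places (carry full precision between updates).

After 'absent': normaliser = 0.65·0.2500 + 0.2·0.4500 + 0.6·0.3000; P(author N) ≈ 0.3757, P(author J) ≈ 0.2081, P(author Q) ≈ 0.4162
After 'present': normaliser = 0.35·0.3757 + 0.8·0.2081 + 0.4·0.4162; P(author N) ≈ 0.2831, P(author J) ≈ 0.3584, P(author Q) ≈ 0.3584
After 'absent': normaliser = 0.65·0.2831 + 0.2·0.3584 + 0.6·0.3584; P(author N) ≈ 0.3909, P(author J) ≈ 0.1523, P(author Q) ≈ 0.4568
After 'present': normaliser = 0.35·0.3909 + 0.8·0.1523 + 0.4·0.4568; P(author N) ≈ 0.3100, P(author J) ≈ 0.2760, P(author Q) ≈ 0.4140

0.276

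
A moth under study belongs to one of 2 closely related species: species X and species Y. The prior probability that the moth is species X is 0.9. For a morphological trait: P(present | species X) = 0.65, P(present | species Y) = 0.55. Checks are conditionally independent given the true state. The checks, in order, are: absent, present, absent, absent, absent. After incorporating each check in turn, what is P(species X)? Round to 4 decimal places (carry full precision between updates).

Apply Bayes' rule sequentially, carrying P(species X) forward.
After 'absent': P(species X) = 0.35·0.9000 / (0.35·0.9000 + 0.45·0.1000) ≈ 0.8750
After 'present': P(species X) = 0.65·0.8750 / (0.65·0.8750 + 0.55·0.1250) ≈ 0.8922
After 'absent': P(species X) = 0.35·0.8922 / (0.35·0.8922 + 0.45·0.1078) ≈ 0.8655
After 'absent': P(species X) = 0.35·0.8655 / (0.35·0.8655 + 0.45·0.1345) ≈ 0.8335
After 'absent': P(species X) = 0.35·0.8335 / (0.35·0.8335 + 0.45·0.1665) ≈ 0.7956

0.7956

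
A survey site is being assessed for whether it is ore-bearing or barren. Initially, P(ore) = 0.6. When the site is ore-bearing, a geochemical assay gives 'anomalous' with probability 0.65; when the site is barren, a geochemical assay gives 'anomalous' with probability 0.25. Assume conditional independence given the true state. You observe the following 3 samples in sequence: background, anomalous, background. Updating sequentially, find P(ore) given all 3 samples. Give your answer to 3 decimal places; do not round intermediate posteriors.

0.459

After 'background': P(ore) = 0.35·0.6000 / (0.35·0.6000 + 0.75·0.4000) ≈ 0.4118
After 'anomalous': P(ore) = 0.65·0.4118 / (0.65·0.4118 + 0.25·0.5882) ≈ 0.6454
After 'background': P(ore) = 0.35·0.6454 / (0.35·0.6454 + 0.75·0.3546) ≈ 0.4593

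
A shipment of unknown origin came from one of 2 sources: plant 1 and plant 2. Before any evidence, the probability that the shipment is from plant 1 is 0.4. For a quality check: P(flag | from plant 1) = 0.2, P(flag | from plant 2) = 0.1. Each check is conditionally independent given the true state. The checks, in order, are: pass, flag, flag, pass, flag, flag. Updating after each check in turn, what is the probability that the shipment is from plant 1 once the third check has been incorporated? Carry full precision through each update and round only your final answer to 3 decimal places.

Apply Bayes' rule sequentially, carrying P(plant 1) forward.
After 'pass': P(plant 1) = 0.8·0.4000 / (0.8·0.4000 + 0.9·0.6000) ≈ 0.3721
After 'flag': P(plant 1) = 0.2·0.3721 / (0.2·0.3721 + 0.1·0.6279) ≈ 0.5424
After 'flag': P(plant 1) = 0.2·0.5424 / (0.2·0.5424 + 0.1·0.4576) ≈ 0.7033

0.703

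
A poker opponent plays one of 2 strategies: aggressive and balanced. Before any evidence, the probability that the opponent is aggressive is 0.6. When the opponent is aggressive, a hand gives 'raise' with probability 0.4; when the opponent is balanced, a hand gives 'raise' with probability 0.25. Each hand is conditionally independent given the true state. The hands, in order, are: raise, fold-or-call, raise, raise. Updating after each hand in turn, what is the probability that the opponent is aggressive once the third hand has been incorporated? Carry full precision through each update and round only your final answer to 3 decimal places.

0.754

After 'raise': P(aggressive) = 0.4·0.6000 / (0.4·0.6000 + 0.25·0.4000) ≈ 0.7059
After 'fold-or-call': P(aggressive) = 0.6·0.7059 / (0.6·0.7059 + 0.75·0.2941) ≈ 0.6575
After 'raise': P(aggressive) = 0.4·0.6575 / (0.4·0.6575 + 0.25·0.3425) ≈ 0.7544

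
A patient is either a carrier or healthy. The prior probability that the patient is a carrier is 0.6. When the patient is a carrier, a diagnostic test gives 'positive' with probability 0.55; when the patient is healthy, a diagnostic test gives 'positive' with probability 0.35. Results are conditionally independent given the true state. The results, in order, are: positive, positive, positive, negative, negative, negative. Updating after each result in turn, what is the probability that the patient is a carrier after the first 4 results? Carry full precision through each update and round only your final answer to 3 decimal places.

0.801

After 'positive': P(carrier) = 0.55·0.6000 / (0.55·0.6000 + 0.35·0.4000) ≈ 0.7021
After 'positive': P(carrier) = 0.55·0.7021 / (0.55·0.7021 + 0.35·0.2979) ≈ 0.7874
After 'positive': P(carrier) = 0.55·0.7874 / (0.55·0.7874 + 0.35·0.2126) ≈ 0.8534
After 'negative': P(carrier) = 0.45·0.8534 / (0.45·0.8534 + 0.65·0.1466) ≈ 0.8012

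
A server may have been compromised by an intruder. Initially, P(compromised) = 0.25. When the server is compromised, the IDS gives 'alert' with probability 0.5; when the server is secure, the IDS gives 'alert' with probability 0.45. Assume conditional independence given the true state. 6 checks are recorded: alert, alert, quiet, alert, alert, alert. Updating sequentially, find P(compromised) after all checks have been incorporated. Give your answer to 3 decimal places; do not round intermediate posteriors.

0.339

Apply Bayes' rule sequentially, carrying P(compromised) forward.
After 'alert': P(compromised) = 0.5·0.2500 / (0.5·0.2500 + 0.45·0.7500) ≈ 0.2703
After 'alert': P(compromised) = 0.5·0.2703 / (0.5·0.2703 + 0.45·0.7297) ≈ 0.2915
After 'quiet': P(compromised) = 0.5·0.2915 / (0.5·0.2915 + 0.55·0.7085) ≈ 0.2723
After 'alert': P(compromised) = 0.5·0.2723 / (0.5·0.2723 + 0.45·0.7277) ≈ 0.2936
After 'alert': P(compromised) = 0.5·0.2936 / (0.5·0.2936 + 0.45·0.7064) ≈ 0.3159
After 'alert': P(compromised) = 0.5·0.3159 / (0.5·0.3159 + 0.45·0.6841) ≈ 0.3391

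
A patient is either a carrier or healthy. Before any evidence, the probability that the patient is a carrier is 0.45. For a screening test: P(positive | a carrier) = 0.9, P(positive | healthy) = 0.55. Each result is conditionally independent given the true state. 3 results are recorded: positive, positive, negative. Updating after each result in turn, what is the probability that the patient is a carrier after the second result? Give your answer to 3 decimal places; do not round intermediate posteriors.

Apply Bayes' rule sequentially, carrying P(carrier) forward.
After 'positive': P(carrier) = 0.9·0.4500 / (0.9·0.4500 + 0.55·0.5500) ≈ 0.5724
After 'positive': P(carrier) = 0.9·0.5724 / (0.9·0.5724 + 0.55·0.4276) ≈ 0.6866

0.687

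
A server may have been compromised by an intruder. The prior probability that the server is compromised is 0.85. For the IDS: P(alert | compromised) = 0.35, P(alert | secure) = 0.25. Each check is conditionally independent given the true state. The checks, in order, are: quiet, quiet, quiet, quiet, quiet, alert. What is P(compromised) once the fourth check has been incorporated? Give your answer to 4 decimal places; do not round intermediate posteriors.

0.7617

After 'quiet': P(compromised) = 0.65·0.8500 / (0.65·0.8500 + 0.75·0.1500) ≈ 0.8308
After 'quiet': P(compromised) = 0.65·0.8308 / (0.65·0.8308 + 0.75·0.1692) ≈ 0.8098
After 'quiet': P(compromised) = 0.65·0.8098 / (0.65·0.8098 + 0.75·0.1902) ≈ 0.7867
After 'quiet': P(compromised) = 0.65·0.7867 / (0.65·0.7867 + 0.75·0.2133) ≈ 0.7617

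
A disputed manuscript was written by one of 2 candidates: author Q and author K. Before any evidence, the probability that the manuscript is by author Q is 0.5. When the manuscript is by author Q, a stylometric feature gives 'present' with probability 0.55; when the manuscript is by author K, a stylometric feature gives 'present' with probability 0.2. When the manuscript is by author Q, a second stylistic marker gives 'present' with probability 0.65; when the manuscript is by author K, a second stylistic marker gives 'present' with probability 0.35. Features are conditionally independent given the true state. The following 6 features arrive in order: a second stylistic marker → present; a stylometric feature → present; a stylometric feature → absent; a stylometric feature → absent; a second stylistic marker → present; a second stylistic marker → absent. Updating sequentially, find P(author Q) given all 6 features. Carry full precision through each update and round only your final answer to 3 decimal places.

Apply Bayes' rule sequentially, carrying P(author Q) forward.
After a second stylistic marker='present': P(author Q) = 0.65·0.5000 / (0.65·0.5000 + 0.35·0.5000) ≈ 0.6500
After a stylometric feature='present': P(author Q) = 0.55·0.6500 / (0.55·0.6500 + 0.2·0.3500) ≈ 0.8363
After a stylometric feature='absent': P(author Q) = 0.45·0.8363 / (0.45·0.8363 + 0.8·0.1637) ≈ 0.7418
After a stylometric feature='absent': P(author Q) = 0.45·0.7418 / (0.45·0.7418 + 0.8·0.2582) ≈ 0.6177
After a second stylistic marker='present': P(author Q) = 0.65·0.6177 / (0.65·0.6177 + 0.35·0.3823) ≈ 0.7501
After a second stylistic marker='absent': P(author Q) = 0.35·0.7501 / (0.35·0.7501 + 0.65·0.2499) ≈ 0.6177

0.618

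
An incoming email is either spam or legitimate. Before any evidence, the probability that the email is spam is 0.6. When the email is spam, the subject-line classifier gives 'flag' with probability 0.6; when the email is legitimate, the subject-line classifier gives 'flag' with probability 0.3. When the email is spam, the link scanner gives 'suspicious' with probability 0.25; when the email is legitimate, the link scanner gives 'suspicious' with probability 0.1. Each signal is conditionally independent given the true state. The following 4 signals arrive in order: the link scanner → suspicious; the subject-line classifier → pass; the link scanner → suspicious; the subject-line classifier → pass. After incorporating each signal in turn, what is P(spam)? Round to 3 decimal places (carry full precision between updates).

0.754

After the link scanner='suspicious': P(spam) = 0.25·0.6000 / (0.25·0.6000 + 0.1·0.4000) ≈ 0.7895
After the subject-line classifier='pass': P(spam) = 0.4·0.7895 / (0.4·0.7895 + 0.7·0.2105) ≈ 0.6818
After the link scanner='suspicious': P(spam) = 0.25·0.6818 / (0.25·0.6818 + 0.1·0.3182) ≈ 0.8427
After the subject-line classifier='pass': P(spam) = 0.4·0.8427 / (0.4·0.8427 + 0.7·0.1573) ≈ 0.7538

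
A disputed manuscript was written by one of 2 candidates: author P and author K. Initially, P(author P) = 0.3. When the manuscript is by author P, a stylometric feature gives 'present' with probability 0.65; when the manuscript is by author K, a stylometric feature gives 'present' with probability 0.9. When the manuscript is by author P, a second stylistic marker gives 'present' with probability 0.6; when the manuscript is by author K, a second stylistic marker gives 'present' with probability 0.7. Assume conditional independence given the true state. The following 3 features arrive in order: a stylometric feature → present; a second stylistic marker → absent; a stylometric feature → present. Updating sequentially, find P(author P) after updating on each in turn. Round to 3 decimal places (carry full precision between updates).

0.230

After a stylometric feature='present': P(author P) = 0.65·0.3000 / (0.65·0.3000 + 0.9·0.7000) ≈ 0.2364
After a second stylistic marker='absent': P(author P) = 0.4·0.2364 / (0.4·0.2364 + 0.3·0.7636) ≈ 0.2921
After a stylometric feature='present': P(author P) = 0.65·0.2921 / (0.65·0.2921 + 0.9·0.7079) ≈ 0.2296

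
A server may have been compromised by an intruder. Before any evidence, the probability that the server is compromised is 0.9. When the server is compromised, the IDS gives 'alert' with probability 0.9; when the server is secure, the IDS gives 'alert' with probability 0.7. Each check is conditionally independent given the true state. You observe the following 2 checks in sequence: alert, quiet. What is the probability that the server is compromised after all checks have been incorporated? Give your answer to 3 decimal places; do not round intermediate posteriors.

After 'alert': P(compromised) = 0.9·0.9000 / (0.9·0.9000 + 0.7·0.1000) ≈ 0.9205
After 'quiet': P(compromised) = 0.1·0.9205 / (0.1·0.9205 + 0.3·0.0795) ≈ 0.7941

0.794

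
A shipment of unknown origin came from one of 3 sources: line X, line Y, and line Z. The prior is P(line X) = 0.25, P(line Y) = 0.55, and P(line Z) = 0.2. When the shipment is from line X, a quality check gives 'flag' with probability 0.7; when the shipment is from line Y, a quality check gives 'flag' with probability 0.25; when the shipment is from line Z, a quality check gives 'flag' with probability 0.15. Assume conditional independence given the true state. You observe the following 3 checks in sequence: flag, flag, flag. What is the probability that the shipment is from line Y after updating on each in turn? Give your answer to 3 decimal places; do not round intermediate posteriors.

After 'flag': normaliser = 0.7·0.2500 + 0.25·0.5500 + 0.15·0.2000; P(line X) ≈ 0.5109, P(line Y) ≈ 0.4015, P(line Z) ≈ 0.0876
After 'flag': normaliser = 0.7·0.5109 + 0.25·0.4015 + 0.15·0.0876; P(line X) ≈ 0.7591, P(line Y) ≈ 0.2130, P(line Z) ≈ 0.0279
After 'flag': normaliser = 0.7·0.7591 + 0.25·0.2130 + 0.15·0.0279; P(line X) ≈ 0.9025, P(line Y) ≈ 0.0904, P(line Z) ≈ 0.0071

0.090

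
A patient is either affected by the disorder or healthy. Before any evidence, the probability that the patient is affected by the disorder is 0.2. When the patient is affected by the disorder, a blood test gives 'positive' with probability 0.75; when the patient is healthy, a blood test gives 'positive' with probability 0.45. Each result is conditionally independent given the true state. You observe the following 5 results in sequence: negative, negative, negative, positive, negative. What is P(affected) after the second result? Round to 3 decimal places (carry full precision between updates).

0.049

Apply Bayes' rule sequentially, carrying P(affected) forward.
After 'negative': P(affected) = 0.25·0.2000 / (0.25·0.2000 + 0.55·0.8000) ≈ 0.1020
After 'negative': P(affected) = 0.25·0.1020 / (0.25·0.1020 + 0.55·0.8980) ≈ 0.0491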